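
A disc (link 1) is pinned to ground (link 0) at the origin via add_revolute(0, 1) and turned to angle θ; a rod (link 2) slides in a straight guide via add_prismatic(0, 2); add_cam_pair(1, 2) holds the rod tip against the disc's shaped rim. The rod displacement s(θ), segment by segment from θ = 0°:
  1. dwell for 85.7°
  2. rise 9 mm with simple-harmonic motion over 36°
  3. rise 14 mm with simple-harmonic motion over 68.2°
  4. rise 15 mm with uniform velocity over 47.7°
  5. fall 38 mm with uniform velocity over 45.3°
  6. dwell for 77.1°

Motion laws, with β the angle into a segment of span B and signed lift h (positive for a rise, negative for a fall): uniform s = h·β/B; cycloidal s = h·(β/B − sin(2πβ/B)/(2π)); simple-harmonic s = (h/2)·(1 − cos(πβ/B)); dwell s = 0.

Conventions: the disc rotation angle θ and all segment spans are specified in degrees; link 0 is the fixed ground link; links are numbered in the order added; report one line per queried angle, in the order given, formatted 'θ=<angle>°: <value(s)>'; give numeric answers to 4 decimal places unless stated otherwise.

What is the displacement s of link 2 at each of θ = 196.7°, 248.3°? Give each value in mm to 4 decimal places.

segment 1 (0° to 85.7°, dwell): s unchanged at 0.0000
segment 2 (85.7° to 121.7°, simple-harmonic, h = 9) is passed completely: s = 0.0000 + (9) = 9.0000
segment 3 (121.7° to 189.9°, simple-harmonic, h = 14) is passed completely: s = 9.0000 + (14) = 23.0000
θ = 196.7° falls in segment 4 (189.9° to 237.6°, uniform, h = 15): β = 196.7 − 189.9 = 6.8°, B = 47.7°; Δs = 15·6.8/47.7 = 2.1384; s = 23.0000 + 2.1384 = 25.1384
segment 4 (189.9° to 237.6°, uniform, h = 15) is passed completely: s = 23.0000 + (15) = 38.0000
θ = 248.3° falls in segment 5 (237.6° to 282.9°, uniform, h = -38): β = 248.3 − 237.6 = 10.7°, B = 45.3°; Δs = -38·10.7/45.3 = -8.9757; s = 38.0000 − 8.9757 = 29.0243

θ=196.7°: 25.1384
θ=248.3°: 29.0243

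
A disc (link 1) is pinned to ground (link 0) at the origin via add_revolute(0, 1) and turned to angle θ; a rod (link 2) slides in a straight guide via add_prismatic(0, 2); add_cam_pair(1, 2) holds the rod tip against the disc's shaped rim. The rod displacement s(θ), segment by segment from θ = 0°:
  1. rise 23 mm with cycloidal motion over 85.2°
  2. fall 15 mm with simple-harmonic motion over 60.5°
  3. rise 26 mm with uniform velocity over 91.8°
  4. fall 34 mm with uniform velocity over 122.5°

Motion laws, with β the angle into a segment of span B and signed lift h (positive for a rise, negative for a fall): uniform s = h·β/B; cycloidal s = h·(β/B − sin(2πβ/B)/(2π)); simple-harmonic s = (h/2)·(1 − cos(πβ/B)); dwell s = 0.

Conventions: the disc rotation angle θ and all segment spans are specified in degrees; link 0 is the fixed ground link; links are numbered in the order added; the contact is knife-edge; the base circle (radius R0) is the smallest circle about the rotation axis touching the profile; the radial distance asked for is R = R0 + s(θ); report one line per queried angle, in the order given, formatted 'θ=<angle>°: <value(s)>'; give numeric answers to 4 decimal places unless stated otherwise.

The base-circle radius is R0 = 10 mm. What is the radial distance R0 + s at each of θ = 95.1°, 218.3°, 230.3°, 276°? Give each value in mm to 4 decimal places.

segment 1 (0° to 85.2°, cycloidal, h = 23) is passed completely: s = 0.0000 + (23) = 23.0000
θ = 95.1° falls in segment 2 (85.2° to 145.7°, simple-harmonic, h = -15): β = 95.1 − 85.2 = 9.9°, B = 60.5°; Δs = -15/2·(1 − cos(π·0.1636)) = -0.9694; s = 23.0000 − 0.9694 = 22.0306
segment 2 (85.2° to 145.7°, simple-harmonic, h = -15) is passed completely: s = 23.0000 + (-15) = 8.0000
θ = 218.3° falls in segment 3 (145.7° to 237.5°, uniform, h = 26): β = 218.3 − 145.7 = 72.6°, B = 91.8°; Δs = 26·72.6/91.8 = 20.5621; s = 8.0000 + 20.5621 = 28.5621
θ = 230.3° falls in segment 3 (145.7° to 237.5°, uniform, h = 26): β = 230.3 − 145.7 = 84.6°, B = 91.8°; Δs = 26·84.6/91.8 = 23.9608; s = 8.0000 + 23.9608 = 31.9608
segment 3 (145.7° to 237.5°, uniform, h = 26) is passed completely: s = 8.0000 + (26) = 34.0000
θ = 276° falls in segment 4 (237.5° to 360°, uniform, h = -34): β = 276 − 237.5 = 38.5°, B = 122.5°; Δs = -34·38.5/122.5 = -10.6857; s = 34.0000 − 10.6857 = 23.3143
θ=95.1°: R = R0 + s = 10 + 22.0306 = 32.0306
θ=218.3°: R = R0 + s = 10 + 28.5621 = 38.5621
θ=230.3°: R = R0 + s = 10 + 31.9608 = 41.9608
θ=276°: R = R0 + s = 10 + 23.3143 = 33.3143

θ=95.1°: 32.0306
θ=218.3°: 38.5621
θ=230.3°: 41.9608
θ=276°: 33.3143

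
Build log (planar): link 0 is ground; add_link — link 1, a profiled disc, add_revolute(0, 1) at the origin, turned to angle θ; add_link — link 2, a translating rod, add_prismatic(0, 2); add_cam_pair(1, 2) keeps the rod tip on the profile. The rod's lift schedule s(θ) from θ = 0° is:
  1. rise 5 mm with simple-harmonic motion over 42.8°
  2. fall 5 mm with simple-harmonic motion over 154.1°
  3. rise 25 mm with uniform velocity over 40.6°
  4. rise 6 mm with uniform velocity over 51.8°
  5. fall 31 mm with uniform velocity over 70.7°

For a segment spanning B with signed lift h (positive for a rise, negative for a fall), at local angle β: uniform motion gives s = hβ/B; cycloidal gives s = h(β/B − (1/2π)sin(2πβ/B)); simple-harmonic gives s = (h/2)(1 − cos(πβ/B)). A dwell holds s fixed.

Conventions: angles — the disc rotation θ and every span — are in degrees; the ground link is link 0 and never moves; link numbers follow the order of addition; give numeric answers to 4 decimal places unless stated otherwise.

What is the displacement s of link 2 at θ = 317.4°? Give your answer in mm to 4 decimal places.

seg 1 [0°–42.8°] simple-harmonic, h=5: full span → s += 5 → s = 5.0000
seg 2 [42.8°–196.9°] simple-harmonic, h=-5: full span → s += -5 → s = 0.0000
seg 3 [196.9°–237.5°] uniform, h=25: full span → s += 25 → s = 25.0000
seg 4 [237.5°–289.3°] uniform, h=6: full span → s += 6 → s = 31.0000
seg 5 [289.3°–360°] uniform, h=-31: θ=317.4° here. β=28.1, B=70.7. -31·28.1/70.7 = -12.3211 → s = 18.6789

18.6789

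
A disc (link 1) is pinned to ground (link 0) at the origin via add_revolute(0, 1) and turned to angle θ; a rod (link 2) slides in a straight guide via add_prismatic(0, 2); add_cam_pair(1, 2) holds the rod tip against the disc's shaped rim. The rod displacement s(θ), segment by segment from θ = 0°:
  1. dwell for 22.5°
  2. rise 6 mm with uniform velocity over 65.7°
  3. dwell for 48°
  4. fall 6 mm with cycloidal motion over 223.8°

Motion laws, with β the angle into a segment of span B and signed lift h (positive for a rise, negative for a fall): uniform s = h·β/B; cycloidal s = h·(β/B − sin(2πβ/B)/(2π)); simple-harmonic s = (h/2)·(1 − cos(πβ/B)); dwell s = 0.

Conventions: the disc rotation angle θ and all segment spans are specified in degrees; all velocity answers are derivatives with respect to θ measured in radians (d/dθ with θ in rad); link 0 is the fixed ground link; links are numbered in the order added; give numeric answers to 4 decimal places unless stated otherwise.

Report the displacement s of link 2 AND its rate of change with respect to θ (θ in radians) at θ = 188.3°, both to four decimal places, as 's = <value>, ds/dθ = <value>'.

segment 1 (0° to 22.5°, dwell): s unchanged at 0.0000
segment 2 (22.5° to 88.2°, uniform, h = 6) is passed completely: s = 0.0000 + (6) = 6.0000
segment 3 (88.2° to 136.2°, dwell): s unchanged at 6.0000
θ = 188.3° falls in segment 4 (136.2° to 360°, cycloidal, h = -6): β = 188.3 − 136.2 = 52.1°, B = 223.8°; Δs = -6·(0.2328 − sin(2π·0.2328)/(2π)) = -0.4474; s = 6.0000 − 0.4474 = 5.5526
velocity in seg [136.2°–360°] (cycloidal), θ in radians: β = 52.1° = 0.9093 rad, B = 223.8° = 3.9060 rad; ds/dθ = (h/B)(1 − cos(2πβ/B)) = ((-6)/3.9060)(1 − cos(2π·0.2328)) = -1.370370 mm/rad

s = 5.5526, ds/dθ = -1.3704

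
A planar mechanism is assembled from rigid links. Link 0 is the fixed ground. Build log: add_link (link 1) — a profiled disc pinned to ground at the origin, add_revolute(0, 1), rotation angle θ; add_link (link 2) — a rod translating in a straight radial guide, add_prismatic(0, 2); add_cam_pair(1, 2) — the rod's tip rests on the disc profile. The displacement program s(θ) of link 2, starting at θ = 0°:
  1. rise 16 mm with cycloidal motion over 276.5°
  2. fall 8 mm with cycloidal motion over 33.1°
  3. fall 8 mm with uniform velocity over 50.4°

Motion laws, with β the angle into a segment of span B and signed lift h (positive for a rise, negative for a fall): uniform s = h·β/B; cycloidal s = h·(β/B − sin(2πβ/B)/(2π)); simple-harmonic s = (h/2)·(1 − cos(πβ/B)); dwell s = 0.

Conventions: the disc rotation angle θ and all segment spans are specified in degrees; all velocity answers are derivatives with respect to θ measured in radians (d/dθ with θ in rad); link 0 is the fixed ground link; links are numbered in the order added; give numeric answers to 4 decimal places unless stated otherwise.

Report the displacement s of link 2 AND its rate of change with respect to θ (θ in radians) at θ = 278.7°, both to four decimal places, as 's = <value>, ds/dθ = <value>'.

seg 1 [0°–276.5°] cycloidal, h=16: full span → s += 16 → s = 16.0000
seg 2 [276.5°–309.6°] cycloidal, h=-8: θ=278.7° here. β=2.2, B=33.1. -8·(0.0665 − sin(2π·0.0665)/(2π)) = -0.0153 → s = 15.9847
velocity in seg [276.5°–309.6°] (cycloidal), θ in radians: β = 2.2° = 0.0384 rad, B = 33.1° = 0.5777 rad; ds/dθ = (h/B)(1 − cos(2πβ/B)) = ((-8)/0.5777)(1 − cos(2π·0.0665)) = -1.190098 mm/rad

s = 15.9847, ds/dθ = -1.1901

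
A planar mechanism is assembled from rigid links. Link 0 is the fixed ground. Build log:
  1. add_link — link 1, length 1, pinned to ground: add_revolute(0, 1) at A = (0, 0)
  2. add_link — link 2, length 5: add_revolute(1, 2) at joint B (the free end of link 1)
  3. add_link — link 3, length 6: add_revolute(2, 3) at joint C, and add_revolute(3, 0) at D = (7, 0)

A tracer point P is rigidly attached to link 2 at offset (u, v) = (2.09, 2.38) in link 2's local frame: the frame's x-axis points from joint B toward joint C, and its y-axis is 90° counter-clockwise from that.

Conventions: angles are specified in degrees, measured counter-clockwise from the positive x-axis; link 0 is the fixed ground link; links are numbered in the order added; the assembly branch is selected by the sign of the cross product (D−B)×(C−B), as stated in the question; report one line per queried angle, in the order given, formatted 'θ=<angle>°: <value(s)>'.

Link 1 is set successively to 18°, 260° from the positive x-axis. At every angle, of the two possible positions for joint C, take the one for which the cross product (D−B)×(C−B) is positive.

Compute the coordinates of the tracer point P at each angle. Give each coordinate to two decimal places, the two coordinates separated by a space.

A=(0,0), D=(7.00,0)
θ=18°: B = A + 1.00·(cos18°, sin18°) = (0.9511, 0.3090)
θ=18°: |BD| = 6.0568
θ=18°: circle(B,5.00) ∩ circle(D,6.00): a=2.1204, h=4.5281
θ=18°:   candidates: C₊=(3.2997,4.7231) cross=27.426; C₋=(2.8376,-4.3214) cross=-27.426
θ=18°:   branch + wants cross > 0 → take C=(3.2997,4.7231) (cross=27.426)
θ=18°: ex = (C−B)/|BC| = (0.4697,0.8828); ey = (-0.8828,0.4697)
θ=18°: P = B + 2.09·ex + 2.38·ey = (-0.1683,3.2720)
θ=260°: B = A + 1.00·(cos260°, sin260°) = (-0.1736, -0.9848)
θ=260°: |BD| = 7.2409
θ=260°: circle(B,5.00) ∩ circle(D,6.00): a=2.8609, h=4.1006
θ=260°:   candidates: C₊=(2.1030,3.4668) cross=29.692; C₋=(3.2184,-4.6583) cross=-29.692
θ=260°:   branch + wants cross > 0 → take C=(2.1030,3.4668) (cross=29.692)
θ=260°: ex = (C−B)/|BC| = (0.4553,0.8903); ey = (-0.8903,0.4553)
θ=260°: P = B + 2.09·ex + 2.38·ey = (-1.3410,1.9596)

θ=18°: -0.17 3.27
θ=260°: -1.34 1.96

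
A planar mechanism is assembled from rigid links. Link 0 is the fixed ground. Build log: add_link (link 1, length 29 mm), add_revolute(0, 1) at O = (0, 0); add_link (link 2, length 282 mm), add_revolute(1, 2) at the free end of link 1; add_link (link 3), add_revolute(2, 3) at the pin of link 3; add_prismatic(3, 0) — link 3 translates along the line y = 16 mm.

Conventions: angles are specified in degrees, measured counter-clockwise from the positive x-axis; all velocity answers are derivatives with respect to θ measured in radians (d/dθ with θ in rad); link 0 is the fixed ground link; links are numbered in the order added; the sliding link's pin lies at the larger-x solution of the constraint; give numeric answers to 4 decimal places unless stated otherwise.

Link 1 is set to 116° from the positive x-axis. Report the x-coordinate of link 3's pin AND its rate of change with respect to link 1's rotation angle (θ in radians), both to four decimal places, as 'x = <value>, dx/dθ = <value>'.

geometry: r = 29 mm, L = 282 mm, e = 16 mm
crank pin P = (r cos θ, r sin θ) = (-12.712763, 26.065027)
h = r sin θ − e = 26.065027 − 16 = 10.065027
x = r cos θ + √(L² − h²) = -12.712763 + 281.820324 = 269.107561
dx/dθ = −r sin θ − h·r cos θ/√(L² − h²) (θ in radians; h = 10.065027) = -25.610999

x = 269.1076, dx/dθ = -25.6110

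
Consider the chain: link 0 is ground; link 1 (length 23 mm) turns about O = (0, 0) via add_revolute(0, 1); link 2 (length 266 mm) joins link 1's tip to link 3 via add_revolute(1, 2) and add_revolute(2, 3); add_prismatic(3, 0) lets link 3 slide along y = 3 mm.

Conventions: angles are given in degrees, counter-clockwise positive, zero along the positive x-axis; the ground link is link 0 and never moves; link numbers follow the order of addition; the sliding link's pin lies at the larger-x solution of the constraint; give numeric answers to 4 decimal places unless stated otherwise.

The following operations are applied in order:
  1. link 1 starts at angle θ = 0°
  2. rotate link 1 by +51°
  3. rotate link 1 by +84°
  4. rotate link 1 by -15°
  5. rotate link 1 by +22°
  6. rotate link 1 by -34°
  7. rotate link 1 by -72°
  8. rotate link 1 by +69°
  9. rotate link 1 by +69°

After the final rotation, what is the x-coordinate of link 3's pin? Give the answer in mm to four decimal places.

geometry: r = 23 mm, L = 266 mm, e = 3 mm; θ starts at 0°
rotate link 1 by +51°: θ ← 0° +51° = 51°
rotate link 1 by +84°: θ ← 51° +84° = 135°
rotate link 1 by -15°: θ ← 135° -15° = 120°
rotate link 1 by +22°: θ ← 120° +22° = 142°
rotate link 1 by -34°: θ ← 142° -34° = 108°
rotate link 1 by -72°: θ ← 108° -72° = 36°
rotate link 1 by +69°: θ ← 36° +69° = 105°
rotate link 1 by +69°: θ ← 105° +69° = 174°
crank pin P = (r cos θ, r sin θ) = (-22.874004, 2.404155)
h = r sin θ − e = 2.404155 − 3 = -0.595845
x = r cos θ + √(L² − h²) = -22.874004 + 265.999333 = 243.125329

243.1253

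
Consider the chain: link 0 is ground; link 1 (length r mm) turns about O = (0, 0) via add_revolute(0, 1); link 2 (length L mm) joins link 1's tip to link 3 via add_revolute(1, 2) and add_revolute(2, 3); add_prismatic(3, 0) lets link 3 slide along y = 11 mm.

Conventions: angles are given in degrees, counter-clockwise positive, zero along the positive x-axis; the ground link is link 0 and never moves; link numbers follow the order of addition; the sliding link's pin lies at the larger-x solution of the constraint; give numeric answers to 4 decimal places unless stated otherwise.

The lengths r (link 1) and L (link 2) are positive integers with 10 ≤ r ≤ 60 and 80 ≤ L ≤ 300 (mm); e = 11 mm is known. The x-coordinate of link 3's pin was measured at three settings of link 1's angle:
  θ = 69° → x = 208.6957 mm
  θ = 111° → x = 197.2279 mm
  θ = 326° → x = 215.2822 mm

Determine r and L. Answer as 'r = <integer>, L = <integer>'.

constraint per measurement: (x − r cos θ)² + (r sin θ − e)² = L²
subtracting the θ₁ and θ₂ equations cancels the r² and L² terms:
r = (x₁² − x₂²) / (2[(x₁cos θ₁ + e sin θ₁) − (x₂cos θ₂ + e sin θ₂)]) = 16.0000 → r = 16
L² = (x₁ − r cos θ₁)² + (r sin θ₁ − e)² = 41208.9997 → L = 203.0000 → L = 203
check at θ₃=326°: x = 215.2822 (printed 215.2822) ✓

r = 16, L = 203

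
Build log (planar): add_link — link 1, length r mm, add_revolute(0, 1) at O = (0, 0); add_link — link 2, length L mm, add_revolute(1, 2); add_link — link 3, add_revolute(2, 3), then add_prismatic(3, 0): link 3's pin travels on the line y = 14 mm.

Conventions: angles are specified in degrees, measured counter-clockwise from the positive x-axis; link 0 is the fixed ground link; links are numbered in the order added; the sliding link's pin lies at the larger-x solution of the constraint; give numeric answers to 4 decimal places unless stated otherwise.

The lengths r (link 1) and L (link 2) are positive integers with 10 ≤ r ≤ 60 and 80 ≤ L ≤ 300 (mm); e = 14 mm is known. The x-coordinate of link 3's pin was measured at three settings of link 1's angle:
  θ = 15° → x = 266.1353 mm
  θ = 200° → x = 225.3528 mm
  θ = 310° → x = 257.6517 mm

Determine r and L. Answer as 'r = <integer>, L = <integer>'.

constraint per measurement: (x − r cos θ)² + (r sin θ − e)² = L²
subtracting the θ₁ and θ₂ equations cancels the r² and L² terms:
r = (x₁² − x₂²) / (2[(x₁cos θ₁ + e sin θ₁) − (x₂cos θ₂ + e sin θ₂)]) = 21.0000 → r = 21
L² = (x₁ − r cos θ₁)² + (r sin θ₁ − e)² = 60516.0000 → L = 246.0000 → L = 246
check at θ₃=310°: x = 257.6517 (printed 257.6517) ✓

r = 21, L = 246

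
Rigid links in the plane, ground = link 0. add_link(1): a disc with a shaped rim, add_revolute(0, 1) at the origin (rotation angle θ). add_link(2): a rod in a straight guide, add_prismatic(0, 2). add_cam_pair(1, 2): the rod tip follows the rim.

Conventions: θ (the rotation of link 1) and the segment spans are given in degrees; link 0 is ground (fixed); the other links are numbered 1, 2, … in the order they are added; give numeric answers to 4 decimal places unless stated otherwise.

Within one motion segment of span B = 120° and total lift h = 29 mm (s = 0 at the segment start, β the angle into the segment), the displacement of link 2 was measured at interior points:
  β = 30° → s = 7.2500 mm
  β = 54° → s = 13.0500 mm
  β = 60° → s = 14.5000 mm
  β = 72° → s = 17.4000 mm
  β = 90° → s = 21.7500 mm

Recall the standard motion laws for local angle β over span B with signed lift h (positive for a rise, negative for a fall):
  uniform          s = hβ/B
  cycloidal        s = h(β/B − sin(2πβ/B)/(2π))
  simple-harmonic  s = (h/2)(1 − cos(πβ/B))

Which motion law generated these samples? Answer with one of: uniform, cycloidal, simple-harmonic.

candidates at β/B = r: uniform s = h·r (linear in β); cycloidal s = h·(r − sin(2πr)/(2π)); simple-harmonic s = (h/2)(1 − cos(πr))
β=30°: printed 7.2500 | uniform 7.2500, cycloidal 2.6345, simple-harmonic 4.2470
β=54°: printed 13.0500 | uniform 13.0500, cycloidal 11.6237, simple-harmonic 12.2317
β=60°: printed 14.5000 | uniform 14.5000, cycloidal 14.5000, simple-harmonic 14.5000
β=72°: printed 17.4000 | uniform 17.4000, cycloidal 20.1129, simple-harmonic 18.9807
β=90°: printed 21.7500 | uniform 21.7500, cycloidal 26.3655, simple-harmonic 24.7530
only one law matches every sample → uniform

uniform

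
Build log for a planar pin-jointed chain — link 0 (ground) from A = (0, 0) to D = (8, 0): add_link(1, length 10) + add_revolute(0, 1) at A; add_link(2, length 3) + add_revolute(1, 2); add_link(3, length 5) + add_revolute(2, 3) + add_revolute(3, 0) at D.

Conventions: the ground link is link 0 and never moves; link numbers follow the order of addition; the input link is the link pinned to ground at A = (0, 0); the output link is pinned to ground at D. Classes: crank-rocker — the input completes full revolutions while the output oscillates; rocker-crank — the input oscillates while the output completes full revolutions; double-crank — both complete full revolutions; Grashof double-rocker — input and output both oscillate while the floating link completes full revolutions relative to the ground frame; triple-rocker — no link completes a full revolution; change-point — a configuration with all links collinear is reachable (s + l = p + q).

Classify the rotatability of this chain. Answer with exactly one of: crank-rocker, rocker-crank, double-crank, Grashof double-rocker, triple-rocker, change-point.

lengths: ground=8, input=10, coupler=3, output=5
sorted: s=3 (shortest), l=10 (longest), p+q=13
s + l = 13 vs p + q = 13
s + l = p + q → change-point (collinear configuration reachable)

change-point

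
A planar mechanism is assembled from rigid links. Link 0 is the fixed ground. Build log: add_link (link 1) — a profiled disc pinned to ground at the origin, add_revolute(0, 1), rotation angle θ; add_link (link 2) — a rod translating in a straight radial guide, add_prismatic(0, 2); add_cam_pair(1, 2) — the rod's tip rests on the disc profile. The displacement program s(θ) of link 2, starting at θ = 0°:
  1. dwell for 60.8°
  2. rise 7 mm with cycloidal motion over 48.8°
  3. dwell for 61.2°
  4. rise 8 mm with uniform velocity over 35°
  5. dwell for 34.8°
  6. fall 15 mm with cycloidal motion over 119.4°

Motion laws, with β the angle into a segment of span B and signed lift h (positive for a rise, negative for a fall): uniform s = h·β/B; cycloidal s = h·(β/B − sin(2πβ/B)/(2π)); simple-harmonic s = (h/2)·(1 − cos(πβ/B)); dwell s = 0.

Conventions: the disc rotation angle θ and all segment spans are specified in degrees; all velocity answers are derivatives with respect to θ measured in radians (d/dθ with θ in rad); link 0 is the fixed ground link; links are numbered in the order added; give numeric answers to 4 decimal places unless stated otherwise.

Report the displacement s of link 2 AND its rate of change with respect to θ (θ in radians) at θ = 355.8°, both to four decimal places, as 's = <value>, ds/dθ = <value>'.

seg 1 [0°–60.8°] dwell: s stays 0.0000
seg 2 [60.8°–109.6°] cycloidal, h=7: full span → s += 7 → s = 7.0000
seg 3 [109.6°–170.8°] dwell: s stays 7.0000
seg 4 [170.8°–205.8°] uniform, h=8: full span → s += 8 → s = 15.0000
seg 5 [205.8°–240.6°] dwell: s stays 15.0000
seg 6 [240.6°–360°] cycloidal, h=-15: θ=355.8° here. β=115.2, B=119.4. -15·(0.9648 − sin(2π·0.9648)/(2π)) = -14.9957 → s = 0.0043
velocity in seg [240.6°–360°] (cycloidal), θ in radians: β = 115.2° = 2.0106 rad, B = 119.4° = 2.0839 rad; ds/dθ = (h/B)(1 − cos(2πβ/B)) = ((-15)/2.0839)(1 − cos(2π·0.9648)) = -0.175090 mm/rad

s = 0.0043, ds/dθ = -0.1751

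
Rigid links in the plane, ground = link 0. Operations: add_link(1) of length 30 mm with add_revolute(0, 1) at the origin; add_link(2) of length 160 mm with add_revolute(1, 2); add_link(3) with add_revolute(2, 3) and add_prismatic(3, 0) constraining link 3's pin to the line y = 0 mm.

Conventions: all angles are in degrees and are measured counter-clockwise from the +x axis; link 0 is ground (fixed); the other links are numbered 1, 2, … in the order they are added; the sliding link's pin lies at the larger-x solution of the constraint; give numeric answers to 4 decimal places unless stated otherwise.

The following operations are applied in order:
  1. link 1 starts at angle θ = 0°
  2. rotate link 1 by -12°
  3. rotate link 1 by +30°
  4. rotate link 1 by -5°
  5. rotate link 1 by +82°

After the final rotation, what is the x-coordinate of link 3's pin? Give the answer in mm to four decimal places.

geometry: r = 30 mm, L = 160 mm, e = 0 mm; θ starts at 0°
rotate link 1 by -12°: θ ← 0° -12° = -12°
rotate link 1 by +30°: θ ← -12° +30° = 18°
rotate link 1 by -5°: θ ← 18° -5° = 13°
rotate link 1 by +82°: θ ← 13° +82° = 95°
crank pin P = (r cos θ, r sin θ) = (-2.614672, 29.885841)
h = r sin θ − e = 29.885841 − 0 = 29.885841
x = r cos θ + √(L² − h²) = -2.614672 + 157.184085 = 154.569413

154.5694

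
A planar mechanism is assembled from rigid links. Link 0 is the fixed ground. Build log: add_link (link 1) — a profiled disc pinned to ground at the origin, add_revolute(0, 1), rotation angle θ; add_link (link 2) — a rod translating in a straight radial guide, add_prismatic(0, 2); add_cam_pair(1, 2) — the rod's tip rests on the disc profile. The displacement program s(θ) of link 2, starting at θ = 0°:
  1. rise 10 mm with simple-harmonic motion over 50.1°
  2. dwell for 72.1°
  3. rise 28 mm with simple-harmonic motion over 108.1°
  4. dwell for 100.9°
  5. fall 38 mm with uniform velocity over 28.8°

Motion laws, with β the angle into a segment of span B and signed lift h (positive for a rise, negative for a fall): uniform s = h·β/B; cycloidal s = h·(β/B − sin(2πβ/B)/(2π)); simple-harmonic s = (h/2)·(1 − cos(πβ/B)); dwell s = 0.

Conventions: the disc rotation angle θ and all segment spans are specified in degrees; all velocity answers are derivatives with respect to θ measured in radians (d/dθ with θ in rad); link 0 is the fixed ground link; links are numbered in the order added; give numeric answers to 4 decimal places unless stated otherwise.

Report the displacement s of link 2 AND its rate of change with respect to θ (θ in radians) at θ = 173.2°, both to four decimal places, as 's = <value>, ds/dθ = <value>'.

seg 1 [0°–50.1°] simple-harmonic, h=10: full span → s += 10 → s = 10.0000
seg 2 [50.1°–122.2°] dwell: s stays 10.0000
seg 3 [122.2°–230.3°] simple-harmonic, h=28: θ=173.2° here. β=51, B=108.1. 28/2·(1 − cos(π·0.4718)) = 12.7607 → s = 22.7607
velocity in seg [122.2°–230.3°] (simple-harmonic), θ in radians: β = 51° = 0.8901 rad, B = 108.1° = 1.8867 rad; ds/dθ = (πh/(2B)) sin(πβ/B) = (π·28/(2·1.8867)) sin(π·0.4718) = 23.220230 mm/rad

s = 22.7607, ds/dθ = 23.2202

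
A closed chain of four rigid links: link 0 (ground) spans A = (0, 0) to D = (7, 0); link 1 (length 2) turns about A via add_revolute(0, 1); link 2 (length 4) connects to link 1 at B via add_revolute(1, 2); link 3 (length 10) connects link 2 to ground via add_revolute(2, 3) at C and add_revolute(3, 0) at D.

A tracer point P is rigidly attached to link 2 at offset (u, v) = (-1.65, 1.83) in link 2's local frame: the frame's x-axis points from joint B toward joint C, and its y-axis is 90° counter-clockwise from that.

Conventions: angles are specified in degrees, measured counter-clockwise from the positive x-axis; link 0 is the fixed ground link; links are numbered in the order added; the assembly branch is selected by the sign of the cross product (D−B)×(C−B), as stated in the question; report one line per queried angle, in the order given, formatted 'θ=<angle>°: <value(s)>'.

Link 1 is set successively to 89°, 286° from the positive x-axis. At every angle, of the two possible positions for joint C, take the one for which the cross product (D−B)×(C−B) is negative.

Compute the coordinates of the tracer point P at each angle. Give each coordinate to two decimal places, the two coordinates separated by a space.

A=(0,0), D=(7.00,0)
θ=89°: B = A + 2.00·(cos89°, sin89°) = (0.0349, 1.9997)
θ=89°: |BD| = 7.2465
θ=89°: circle(B,4.00) ∩ circle(D,10.00): a=-2.1727, h=3.3585
θ=89°:   candidates: C₊=(-1.1266,5.8273) cross=24.337; C₋=(-2.9802,-0.6288) cross=-24.337
θ=89°:   branch - wants cross < 0 → take C=(-2.9802,-0.6288) (cross=-24.337)
θ=89°: ex = (C−B)/|BC| = (-0.7538,-0.6571); ey = (0.6571,-0.7538)
θ=89°: P = B + -1.65·ex + 1.83·ey = (2.4812,1.7045)
θ=286°: B = A + 2.00·(cos286°, sin286°) = (0.5513, -1.9225)
θ=286°: |BD| = 6.7292
θ=286°: circle(B,4.00) ∩ circle(D,10.00): a=-2.8769, h=2.7792
θ=286°:   candidates: C₊=(-2.9997,-0.0811) cross=18.702; C₋=(-1.4117,-5.4078) cross=-18.702
θ=286°:   branch - wants cross < 0 → take C=(-1.4117,-5.4078) (cross=-18.702)
θ=286°: ex = (C−B)/|BC| = (-0.4907,-0.8713); ey = (0.8713,-0.4907)
θ=286°: P = B + -1.65·ex + 1.83·ey = (2.9555,-1.3829)

θ=89°: 2.48 1.70
θ=286°: 2.96 -1.38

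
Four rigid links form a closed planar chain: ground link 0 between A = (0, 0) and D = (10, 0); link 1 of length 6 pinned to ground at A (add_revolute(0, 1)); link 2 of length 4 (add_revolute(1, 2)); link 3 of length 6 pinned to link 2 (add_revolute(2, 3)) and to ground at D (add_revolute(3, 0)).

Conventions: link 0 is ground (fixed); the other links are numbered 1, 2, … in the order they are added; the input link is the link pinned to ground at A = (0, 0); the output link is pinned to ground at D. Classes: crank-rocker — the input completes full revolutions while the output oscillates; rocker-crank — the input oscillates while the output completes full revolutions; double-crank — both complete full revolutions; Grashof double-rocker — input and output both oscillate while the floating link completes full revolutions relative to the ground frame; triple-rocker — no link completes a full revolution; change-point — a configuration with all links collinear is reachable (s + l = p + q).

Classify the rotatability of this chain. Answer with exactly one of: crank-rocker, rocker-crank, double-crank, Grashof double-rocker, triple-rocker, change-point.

lengths: ground=10, input=6, coupler=4, output=6
sorted: s=4 (shortest), l=10 (longest), p+q=12
s + l = 14 vs p + q = 12
s + l > p + q → non-Grashof → no link fully rotates → triple-rocker

triple-rocker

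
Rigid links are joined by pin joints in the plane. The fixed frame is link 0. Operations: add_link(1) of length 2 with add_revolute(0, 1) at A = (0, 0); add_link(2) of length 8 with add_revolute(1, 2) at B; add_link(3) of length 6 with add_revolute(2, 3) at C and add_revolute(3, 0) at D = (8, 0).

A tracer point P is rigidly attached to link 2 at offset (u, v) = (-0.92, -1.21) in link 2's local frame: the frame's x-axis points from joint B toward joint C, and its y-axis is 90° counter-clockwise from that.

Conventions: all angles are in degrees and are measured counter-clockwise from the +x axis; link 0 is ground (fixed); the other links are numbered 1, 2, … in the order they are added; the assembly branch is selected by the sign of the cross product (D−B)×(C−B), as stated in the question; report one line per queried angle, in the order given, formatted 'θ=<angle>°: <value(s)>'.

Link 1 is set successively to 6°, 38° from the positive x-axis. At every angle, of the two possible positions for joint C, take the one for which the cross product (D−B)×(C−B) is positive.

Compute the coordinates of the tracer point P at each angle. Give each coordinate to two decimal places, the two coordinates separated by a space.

A=(0,0), D=(8.00,0)
θ=6°: B = A + 2.00·(cos6°, sin6°) = (1.9890, 0.2091)
θ=6°: |BD| = 6.0146
θ=6°: circle(B,8.00) ∩ circle(D,6.00): a=5.3350, h=5.9614
θ=6°:   candidates: C₊=(7.5280,5.9814) cross=35.855; C₋=(7.1136,-5.9342) cross=-35.855
θ=6°:   branch + wants cross > 0 → take C=(7.5280,5.9814) (cross=35.855)
θ=6°: ex = (C−B)/|BC| = (0.6924,0.7215); ey = (-0.7215,0.6924)
θ=6°: P = B + -0.92·ex + -1.21·ey = (2.2251,-1.2925)
θ=38°: B = A + 2.00·(cos38°, sin38°) = (1.5760, 1.2313)
θ=38°: |BD| = 6.5409
θ=38°: circle(B,8.00) ∩ circle(D,6.00): a=5.4108, h=5.8926
θ=38°:   candidates: C₊=(7.9994,6.0000) cross=38.543; C₋=(5.7808,-5.5745) cross=-38.543
θ=38°:   branch + wants cross > 0 → take C=(7.9994,6.0000) (cross=38.543)
θ=38°: ex = (C−B)/|BC| = (0.8029,0.5961); ey = (-0.5961,0.8029)
θ=38°: P = B + -0.92·ex + -1.21·ey = (1.5586,-0.2886)

θ=6°: 2.23 -1.29
θ=38°: 1.56 -0.29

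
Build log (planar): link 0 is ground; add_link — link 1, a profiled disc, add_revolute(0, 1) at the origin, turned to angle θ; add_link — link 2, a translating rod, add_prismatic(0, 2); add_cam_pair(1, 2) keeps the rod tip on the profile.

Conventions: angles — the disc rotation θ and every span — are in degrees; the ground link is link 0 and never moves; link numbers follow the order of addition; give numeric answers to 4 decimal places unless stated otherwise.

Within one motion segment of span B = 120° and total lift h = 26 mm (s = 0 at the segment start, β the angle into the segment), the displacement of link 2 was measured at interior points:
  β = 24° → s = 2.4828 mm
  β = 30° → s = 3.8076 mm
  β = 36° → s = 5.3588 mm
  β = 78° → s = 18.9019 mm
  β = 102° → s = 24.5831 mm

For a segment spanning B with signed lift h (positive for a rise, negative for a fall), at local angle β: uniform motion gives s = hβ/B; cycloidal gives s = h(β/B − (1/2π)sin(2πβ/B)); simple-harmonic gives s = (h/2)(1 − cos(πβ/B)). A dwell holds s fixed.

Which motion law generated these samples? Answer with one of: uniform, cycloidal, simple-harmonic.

candidates at β/B = r: uniform s = h·r (linear in β); cycloidal s = h·(r − sin(2πr)/(2π)); simple-harmonic s = (h/2)(1 − cos(πr))
β=24°: printed 2.4828 | uniform 5.2000, cycloidal 1.2645, simple-harmonic 2.4828
β=30°: printed 3.8076 | uniform 6.5000, cycloidal 2.3620, simple-harmonic 3.8076
β=36°: printed 5.3588 | uniform 7.8000, cycloidal 3.8645, simple-harmonic 5.3588
β=78°: printed 18.9019 | uniform 16.9000, cycloidal 20.2477, simple-harmonic 18.9019
β=102°: printed 24.5831 | uniform 22.1000, cycloidal 25.4477, simple-harmonic 24.5831
only one law matches every sample → simple-harmonic

simple-harmonic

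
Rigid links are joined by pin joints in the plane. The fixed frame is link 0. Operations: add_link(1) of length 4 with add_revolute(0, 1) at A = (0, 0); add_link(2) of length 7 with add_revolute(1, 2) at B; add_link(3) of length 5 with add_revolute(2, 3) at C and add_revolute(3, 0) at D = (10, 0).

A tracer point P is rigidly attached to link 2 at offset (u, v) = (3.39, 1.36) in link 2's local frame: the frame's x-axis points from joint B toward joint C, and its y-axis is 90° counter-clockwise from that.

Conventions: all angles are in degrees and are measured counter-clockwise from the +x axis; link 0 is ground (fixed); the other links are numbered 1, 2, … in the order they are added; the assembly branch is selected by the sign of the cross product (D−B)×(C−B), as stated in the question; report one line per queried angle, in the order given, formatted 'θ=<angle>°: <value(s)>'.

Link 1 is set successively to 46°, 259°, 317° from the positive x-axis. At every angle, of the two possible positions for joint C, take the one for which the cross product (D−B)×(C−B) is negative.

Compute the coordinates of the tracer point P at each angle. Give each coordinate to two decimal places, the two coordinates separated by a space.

A=(0,0), D=(10.00,0)
θ=46°: B = A + 4.00·(cos46°, sin46°) = (2.7786, 2.8774)
θ=46°: |BD| = 7.7735
θ=46°: circle(B,7.00) ∩ circle(D,5.00): a=5.4305, h=4.4170
θ=46°:   candidates: C₊=(9.4583,4.9706) cross=34.336; C₋=(6.1884,-3.2360) cross=-34.336
θ=46°:   branch - wants cross < 0 → take C=(6.1884,-3.2360) (cross=-34.336)
θ=46°: ex = (C−B)/|BC| = (0.4871,-0.8733); ey = (0.8733,0.4871)
θ=46°: P = B + 3.39·ex + 1.36·ey = (5.6177,0.5792)
θ=259°: B = A + 4.00·(cos259°, sin259°) = (-0.7632, -3.9265)
θ=259°: |BD| = 11.4571
θ=259°: circle(B,7.00) ∩ circle(D,5.00): a=6.7759, h=1.7569
θ=259°:   candidates: C₊=(5.0002,0.0462) cross=20.129; C₋=(6.2045,-3.2548) cross=-20.129
θ=259°:   branch - wants cross < 0 → take C=(6.2045,-3.2548) (cross=-20.129)
θ=259°: ex = (C−B)/|BC| = (0.9954,0.0960); ey = (-0.0960,0.9954)
θ=259°: P = B + 3.39·ex + 1.36·ey = (2.4806,-2.2475)
θ=317°: B = A + 4.00·(cos317°, sin317°) = (2.9254, -2.7280)
θ=317°: |BD| = 7.5823
θ=317°: circle(B,7.00) ∩ circle(D,5.00): a=5.3738, h=4.4858
θ=317°:   candidates: C₊=(6.3254,3.3908) cross=34.013; C₋=(9.5533,-4.9800) cross=-34.013
θ=317°:   branch - wants cross < 0 → take C=(9.5533,-4.9800) (cross=-34.013)
θ=317°: ex = (C−B)/|BC| = (0.9468,-0.3217); ey = (0.3217,0.9468)
θ=317°: P = B + 3.39·ex + 1.36·ey = (6.5727,-2.5309)

θ=46°: 5.62 0.58
θ=259°: 2.48 -2.25
θ=317°: 6.57 -2.53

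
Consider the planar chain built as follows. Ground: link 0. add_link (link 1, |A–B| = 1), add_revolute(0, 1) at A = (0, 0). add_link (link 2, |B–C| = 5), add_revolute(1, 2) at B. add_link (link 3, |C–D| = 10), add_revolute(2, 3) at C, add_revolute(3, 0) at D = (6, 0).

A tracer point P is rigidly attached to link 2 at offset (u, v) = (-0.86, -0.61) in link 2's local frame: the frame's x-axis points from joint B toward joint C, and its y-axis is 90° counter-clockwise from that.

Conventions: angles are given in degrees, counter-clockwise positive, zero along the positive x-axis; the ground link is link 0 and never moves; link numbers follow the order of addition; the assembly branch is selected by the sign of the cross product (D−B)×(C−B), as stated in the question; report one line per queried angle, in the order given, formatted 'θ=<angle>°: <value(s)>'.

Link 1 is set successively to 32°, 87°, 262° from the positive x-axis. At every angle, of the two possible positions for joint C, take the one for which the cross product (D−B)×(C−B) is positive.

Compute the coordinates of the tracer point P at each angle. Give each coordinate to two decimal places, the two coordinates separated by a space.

A=(0,0), D=(6.00,0)
θ=32°: B = A + 1.00·(cos32°, sin32°) = (0.8480, 0.5299)
θ=32°: |BD| = 5.1791
θ=32°: circle(B,5.00) ∩ circle(D,10.00): a=-4.6510, h=1.8352
θ=32°:   candidates: C₊=(-3.5908,2.8314) cross=9.505; C₋=(-3.9663,-0.8198) cross=-9.505
θ=32°:   branch + wants cross > 0 → take C=(-3.5908,2.8314) (cross=9.505)
θ=32°: ex = (C−B)/|BC| = (-0.8878,0.4603); ey = (-0.4603,-0.8878)
θ=32°: P = B + -0.86·ex + -0.61·ey = (1.8923,0.6756)
θ=87°: B = A + 1.00·(cos87°, sin87°) = (0.0523, 0.9986)
θ=87°: |BD| = 6.0309
θ=87°: circle(B,5.00) ∩ circle(D,10.00): a=-3.2025, h=3.8398
θ=87°:   candidates: C₊=(-2.4701,5.3157) cross=23.157; C₋=(-3.7418,-2.2579) cross=-23.157
θ=87°:   branch + wants cross > 0 → take C=(-2.4701,5.3157) (cross=23.157)
θ=87°: ex = (C−B)/|BC| = (-0.5045,0.8634); ey = (-0.8634,-0.5045)
θ=87°: P = B + -0.86·ex + -0.61·ey = (1.0129,0.5638)
θ=262°: B = A + 1.00·(cos262°, sin262°) = (-0.1392, -0.9903)
θ=262°: |BD| = 6.2185
θ=262°: circle(B,5.00) ∩ circle(D,10.00): a=-2.9211, h=4.0580
θ=262°:   candidates: C₊=(-3.6692,2.5508) cross=25.235; C₋=(-2.3768,-5.4616) cross=-25.235
θ=262°:   branch + wants cross > 0 → take C=(-3.6692,2.5508) (cross=25.235)
θ=262°: ex = (C−B)/|BC| = (-0.7060,0.7082); ey = (-0.7082,-0.7060)
θ=262°: P = B + -0.86·ex + -0.61·ey = (0.9000,-1.1687)

θ=32°: 1.89 0.68
θ=87°: 1.01 0.56
θ=262°: 0.90 -1.17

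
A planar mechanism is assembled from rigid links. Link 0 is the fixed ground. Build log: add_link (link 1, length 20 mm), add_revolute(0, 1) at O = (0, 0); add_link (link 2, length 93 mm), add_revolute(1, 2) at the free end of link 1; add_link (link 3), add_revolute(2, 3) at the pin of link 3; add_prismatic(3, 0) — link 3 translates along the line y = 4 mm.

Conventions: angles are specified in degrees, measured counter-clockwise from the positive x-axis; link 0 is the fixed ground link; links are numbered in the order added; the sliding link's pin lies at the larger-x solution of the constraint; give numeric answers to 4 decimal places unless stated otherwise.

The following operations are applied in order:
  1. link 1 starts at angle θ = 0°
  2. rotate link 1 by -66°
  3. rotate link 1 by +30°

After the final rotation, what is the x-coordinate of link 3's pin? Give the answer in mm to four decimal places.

geometry: r = 20 mm, L = 93 mm, e = 4 mm; θ starts at 0°
rotate link 1 by -66°: θ ← 0° -66° = -66°
rotate link 1 by +30°: θ ← -66° +30° = -36°
crank pin P = (r cos θ, r sin θ) = (16.180340, -11.755705)
h = r sin θ − e = -11.755705 − 4 = -15.755705
x = r cos θ + √(L² − h²) = 16.180340 + 91.655648 = 107.835988

107.8360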